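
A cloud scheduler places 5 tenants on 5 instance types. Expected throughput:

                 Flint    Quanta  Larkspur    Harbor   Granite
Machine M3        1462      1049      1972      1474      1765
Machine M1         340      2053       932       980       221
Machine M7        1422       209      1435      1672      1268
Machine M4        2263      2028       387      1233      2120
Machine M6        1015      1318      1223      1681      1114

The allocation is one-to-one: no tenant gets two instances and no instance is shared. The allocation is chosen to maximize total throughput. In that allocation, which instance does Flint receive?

Treat this as an assignment problem: match each tenant to one instance.
Optimal: Flint→Machine M7 (1422 ops/s), Quanta→Machine M1 (2053 ops/s), Larkspur→Machine M3 (1972 ops/s), Harbor→Machine M6 (1681 ops/s), Granite→Machine M4 (2120 ops/s) — total 1422+2053+1972+1681+2120 = 9248 ops/s.
Column-greedy (each instance in turn goes to its best remaining tenant) gives 9074 ops/s, worse by 174.
Next-best assignment: Flint→Machine M4, Quanta→Machine M1, Larkspur→Machine M3, Harbor→Machine M6, Granite→Machine M7 = 9237 ops/s.
Swapping Larkspur↔Granite (Larkspur→Machine M4 387 ops/s, Granite→Machine M3 1765 ops/s) loses 1940.
Flint's own top instance is Machine M4 (2263 ops/s), but forcing Flint→Machine M4 and reassigning the rest optimally gives only 9237 ops/s — worse by 11.

Flint receives Machine M7.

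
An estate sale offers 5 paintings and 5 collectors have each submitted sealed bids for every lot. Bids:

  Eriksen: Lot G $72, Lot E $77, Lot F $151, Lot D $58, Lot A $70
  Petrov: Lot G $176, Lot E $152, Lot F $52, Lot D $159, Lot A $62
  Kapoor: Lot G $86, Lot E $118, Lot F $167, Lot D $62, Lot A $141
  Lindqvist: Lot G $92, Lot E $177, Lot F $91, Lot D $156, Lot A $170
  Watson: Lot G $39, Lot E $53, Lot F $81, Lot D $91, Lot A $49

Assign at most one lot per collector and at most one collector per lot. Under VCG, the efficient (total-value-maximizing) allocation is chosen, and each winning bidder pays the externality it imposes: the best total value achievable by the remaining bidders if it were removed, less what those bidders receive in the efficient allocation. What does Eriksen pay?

Eriksen pays $26.

Efficient allocation: Eriksen→Lot F ($151), Petrov→Lot G ($176), Kapoor→Lot A ($141), Lindqvist→Lot E ($177), Watson→Lot D ($91); total welfare W = $736.
Eriksen receives Lot F at value $151, so the others get W − 151 = $585.
Without Eriksen: best allocation of the remaining 4 bidders over all 5 lots is Petrov→Lot G ($176), Kapoor→Lot F ($167), Lindqvist→Lot E ($177), Watson→Lot D ($91), total $611.
VCG payment = (others' best without Eriksen) − (others' welfare with Eriksen) = 611 − 585 = $26.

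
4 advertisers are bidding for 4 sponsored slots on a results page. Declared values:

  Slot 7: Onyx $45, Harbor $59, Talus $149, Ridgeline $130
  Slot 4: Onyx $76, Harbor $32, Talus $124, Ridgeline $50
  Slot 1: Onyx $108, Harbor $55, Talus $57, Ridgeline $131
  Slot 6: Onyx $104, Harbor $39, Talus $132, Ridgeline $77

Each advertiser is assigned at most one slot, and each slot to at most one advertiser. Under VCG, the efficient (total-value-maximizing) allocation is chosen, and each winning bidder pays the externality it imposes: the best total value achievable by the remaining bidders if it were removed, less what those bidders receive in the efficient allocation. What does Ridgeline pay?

Ridgeline pays $21.

Efficient allocation: Onyx→Slot 6 ($104), Harbor→Slot 7 ($59), Talus→Slot 4 ($124), Ridgeline→Slot 1 ($131); total welfare W = $418.
Ridgeline receives Slot 1 at value $131, so the others get W − 131 = $287.
Without Ridgeline: best allocation of the remaining 3 bidders over all 4 slots is Onyx→Slot 6 ($104), Harbor→Slot 1 ($55), Talus→Slot 7 ($149), total $308.
VCG payment = (others' best without Ridgeline) − (others' welfare with Ridgeline) = 308 − 287 = $21.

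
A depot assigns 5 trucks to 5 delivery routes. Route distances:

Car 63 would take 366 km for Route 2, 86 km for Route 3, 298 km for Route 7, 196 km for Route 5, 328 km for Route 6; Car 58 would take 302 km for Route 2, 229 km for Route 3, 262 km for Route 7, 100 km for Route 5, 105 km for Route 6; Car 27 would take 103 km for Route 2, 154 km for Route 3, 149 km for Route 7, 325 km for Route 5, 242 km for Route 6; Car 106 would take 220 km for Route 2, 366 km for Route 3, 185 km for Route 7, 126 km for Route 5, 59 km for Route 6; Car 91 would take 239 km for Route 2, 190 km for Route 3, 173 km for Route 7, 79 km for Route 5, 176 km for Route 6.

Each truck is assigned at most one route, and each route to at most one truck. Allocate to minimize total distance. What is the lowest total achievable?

Min total: 521 km

Optimal: Car 63→Route 3 (86 km), Car 58→Route 5 (100 km), Car 27→Route 2 (103 km), Car 106→Route 6 (59 km), Car 91→Route 7 (173 km) — total 86+100+103+59+173 = 521 km.
Min-entry greedy (repeatedly take the single cheapest remaining cell) gives 589 km, worse by 68.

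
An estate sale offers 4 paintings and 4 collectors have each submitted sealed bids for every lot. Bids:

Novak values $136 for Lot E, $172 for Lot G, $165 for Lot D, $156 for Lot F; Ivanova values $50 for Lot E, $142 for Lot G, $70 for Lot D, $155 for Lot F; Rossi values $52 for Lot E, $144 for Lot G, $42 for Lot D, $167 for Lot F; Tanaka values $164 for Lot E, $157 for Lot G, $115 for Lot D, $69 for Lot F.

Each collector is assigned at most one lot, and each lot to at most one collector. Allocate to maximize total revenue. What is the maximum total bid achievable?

This is the linear assignment problem.
Optimal: Novak→Lot D ($165), Ivanova→Lot G ($142), Rossi→Lot F ($167), Tanaka→Lot E ($164) — total 165+142+167+164 = $638.
Column-greedy (each lot in turn goes to its best remaining collector) gives $573, worse by 65.
Next-best assignment: Novak→Lot D, Ivanova→Lot F, Rossi→Lot G, Tanaka→Lot E = $628.

Max total: $638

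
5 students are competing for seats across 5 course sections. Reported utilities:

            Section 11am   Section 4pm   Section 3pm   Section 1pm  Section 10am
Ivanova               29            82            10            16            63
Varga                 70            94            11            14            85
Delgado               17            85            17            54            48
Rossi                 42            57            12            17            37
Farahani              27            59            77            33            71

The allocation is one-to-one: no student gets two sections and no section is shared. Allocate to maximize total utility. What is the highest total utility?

Optimal: Ivanova→Section 4pm (82 points), Varga→Section 10am (85 points), Delgado→Section 1pm (54 points), Rossi→Section 11am (42 points), Farahani→Section 3pm (77 points) — total 82+85+54+42+77 = 340 points.
Max-entry greedy (repeatedly take the single best remaining cell) gives 330 points, worse by 10.

Max total: 340 points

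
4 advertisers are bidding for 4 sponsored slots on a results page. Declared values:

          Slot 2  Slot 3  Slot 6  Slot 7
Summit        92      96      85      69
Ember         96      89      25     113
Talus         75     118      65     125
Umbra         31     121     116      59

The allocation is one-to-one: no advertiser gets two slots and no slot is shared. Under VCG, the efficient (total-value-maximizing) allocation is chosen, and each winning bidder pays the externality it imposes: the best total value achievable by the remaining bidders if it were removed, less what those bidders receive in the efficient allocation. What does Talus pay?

Efficient allocation: Summit→Slot 2 ($92), Ember→Slot 7 ($113), Talus→Slot 3 ($118), Umbra→Slot 6 ($116); total welfare W = $439.
Talus receives Slot 3 at value $118, so the others get W − 118 = $321.
Without Talus: best allocation of the remaining 3 bidders over all 4 slots is Summit→Slot 2 ($92), Ember→Slot 7 ($113), Umbra→Slot 3 ($121), total $326.
VCG payment = (others' best without Talus) − (others' welfare with Talus) = 326 − 321 = $5.

Talus pays $5.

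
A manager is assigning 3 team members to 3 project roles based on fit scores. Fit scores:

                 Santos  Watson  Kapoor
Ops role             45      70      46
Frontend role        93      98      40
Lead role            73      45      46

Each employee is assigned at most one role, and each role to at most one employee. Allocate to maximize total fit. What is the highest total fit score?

Optimal: Santos→Lead role (73 pts), Watson→Frontend role (98 pts), Kapoor→Ops role (46 pts) — total 73+98+46 = 217 pts.
Row-greedy (each employee in turn takes its best remaining role) gives 209 pts, worse by 8.
Next-best assignment: Santos→Frontend role, Watson→Ops role, Kapoor→Lead role = 209 pts.
No other one-to-one assignment exceeds 217 pts.

Max total: 217 pts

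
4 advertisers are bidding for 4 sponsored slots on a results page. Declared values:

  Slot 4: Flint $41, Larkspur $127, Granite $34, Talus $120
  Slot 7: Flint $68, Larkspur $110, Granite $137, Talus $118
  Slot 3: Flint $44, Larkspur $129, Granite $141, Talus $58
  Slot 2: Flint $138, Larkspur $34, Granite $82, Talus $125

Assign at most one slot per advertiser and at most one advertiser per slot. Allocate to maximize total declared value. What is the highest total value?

Optimal: Flint→Slot 2 ($138), Larkspur→Slot 4 ($127), Granite→Slot 3 ($141), Talus→Slot 7 ($118) — total 138+127+141+118 = $524.
Swapping Granite↔Talus (Granite→Slot 7 $137, Talus→Slot 3 $58) loses 64.
Checked against all permutations: $524 is optimal.

Max total: $524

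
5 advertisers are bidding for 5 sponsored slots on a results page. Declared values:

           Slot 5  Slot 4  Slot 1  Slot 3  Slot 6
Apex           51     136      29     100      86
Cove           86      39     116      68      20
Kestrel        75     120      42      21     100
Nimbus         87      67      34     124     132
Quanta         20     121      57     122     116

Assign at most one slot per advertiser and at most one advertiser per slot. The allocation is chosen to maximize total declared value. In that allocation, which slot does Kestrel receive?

Optimal: Apex→Slot 4 ($136), Cove→Slot 1 ($116), Kestrel→Slot 5 ($75), Nimbus→Slot 6 ($132), Quanta→Slot 3 ($122) — total 136+116+75+132+122 = $581.
Row-greedy (each advertiser in turn takes its best remaining slot) gives $496, worse by 85.
Swapping Kestrel↔Nimbus (Kestrel→Slot 6 $100, Nimbus→Slot 5 $87) loses 20.
Kestrel's own top slot is Slot 4 ($120), but forcing Kestrel→Slot 4 and reassigning the rest optimally gives only $541 — worse by 40.

Kestrel receives Slot 5.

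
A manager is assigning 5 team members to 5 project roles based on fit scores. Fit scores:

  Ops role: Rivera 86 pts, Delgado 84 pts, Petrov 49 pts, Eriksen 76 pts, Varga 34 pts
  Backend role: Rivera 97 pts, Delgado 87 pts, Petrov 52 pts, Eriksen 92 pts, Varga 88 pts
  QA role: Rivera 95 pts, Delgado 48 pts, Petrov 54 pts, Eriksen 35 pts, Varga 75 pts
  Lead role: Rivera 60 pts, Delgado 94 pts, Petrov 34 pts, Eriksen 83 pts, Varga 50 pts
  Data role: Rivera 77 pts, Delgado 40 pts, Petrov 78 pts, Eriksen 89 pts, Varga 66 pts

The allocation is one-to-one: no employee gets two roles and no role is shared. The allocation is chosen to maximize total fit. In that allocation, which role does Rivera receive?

Rivera receives QA role.

Optimal: Rivera→QA role (95 pts), Delgado→Lead role (94 pts), Petrov→Data role (78 pts), Eriksen→Ops role (76 pts), Varga→Backend role (88 pts) — total 95+94+78+76+88 = 431 pts.
Row-greedy (each employee in turn takes its best remaining role) gives 420 pts, worse by 11.
Next-best assignment: Rivera→QA role, Delgado→Ops role, Petrov→Data role, Eriksen→Lead role, Varga→Backend role = 428 pts.
Checked against all permutations: 431 pts is optimal.
Rivera's own top role is Backend role (97 pts), but forcing Rivera→Backend role and reassigning the rest optimally gives only 420 pts — worse by 11.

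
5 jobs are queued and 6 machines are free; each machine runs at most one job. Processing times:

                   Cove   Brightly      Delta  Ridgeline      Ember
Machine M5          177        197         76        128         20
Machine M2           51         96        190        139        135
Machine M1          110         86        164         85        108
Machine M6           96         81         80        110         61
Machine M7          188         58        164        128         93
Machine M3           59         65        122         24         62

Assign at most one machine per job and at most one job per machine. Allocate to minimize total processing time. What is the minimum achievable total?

Optimal: Cove→Machine M2 (51 min), Brightly→Machine M7 (58 min), Delta→Machine M6 (80 min), Ridgeline→Machine M3 (24 min), Ember→Machine M5 (20 min) — total 51+58+80+24+20 = 233 min.
Row-greedy (each job in turn takes its cheapest remaining machine) gives 270 min, worse by 37.
Swapping Cove↔Brightly (Cove→Machine M7 188 min, Brightly→Machine M2 96 min) adds 175.

Min total: 233 min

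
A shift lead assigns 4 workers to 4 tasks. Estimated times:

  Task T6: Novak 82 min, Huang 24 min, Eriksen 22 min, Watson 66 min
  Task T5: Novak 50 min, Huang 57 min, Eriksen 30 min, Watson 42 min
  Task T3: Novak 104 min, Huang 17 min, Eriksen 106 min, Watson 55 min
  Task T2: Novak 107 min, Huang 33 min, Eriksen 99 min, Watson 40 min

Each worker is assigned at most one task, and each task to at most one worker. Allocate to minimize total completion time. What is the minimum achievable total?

This is the linear assignment problem.
Optimal: Novak→Task T5 (50 min), Huang→Task T3 (17 min), Eriksen→Task T6 (22 min), Watson→Task T2 (40 min) — total 50+17+22+40 = 129 min.
Column-greedy (each task in turn goes to its cheapest remaining worker) gives 188 min, worse by 59.
No other one-to-one assignment undercuts 129 min.

Minimum total: 129 min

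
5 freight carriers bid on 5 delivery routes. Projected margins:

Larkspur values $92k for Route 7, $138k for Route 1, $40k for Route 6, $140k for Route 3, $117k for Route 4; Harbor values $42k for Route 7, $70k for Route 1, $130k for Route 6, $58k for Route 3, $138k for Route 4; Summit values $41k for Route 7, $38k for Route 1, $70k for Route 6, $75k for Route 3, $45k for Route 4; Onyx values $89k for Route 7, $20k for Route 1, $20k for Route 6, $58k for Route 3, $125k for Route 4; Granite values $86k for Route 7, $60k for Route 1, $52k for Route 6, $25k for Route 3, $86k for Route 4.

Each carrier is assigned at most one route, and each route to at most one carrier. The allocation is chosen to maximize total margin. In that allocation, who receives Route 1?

Optimal: Larkspur→Route 1 ($138k), Harbor→Route 6 ($130k), Summit→Route 3 ($75k), Onyx→Route 4 ($125k), Granite→Route 7 ($86k) — total 138+130+75+125+86 = $554k.
Larkspur's own top route is Route 3 ($140k), but forcing Larkspur→Route 3 and reassigning the rest optimally gives only $519k — worse by 35.

Larkspur receives Route 1.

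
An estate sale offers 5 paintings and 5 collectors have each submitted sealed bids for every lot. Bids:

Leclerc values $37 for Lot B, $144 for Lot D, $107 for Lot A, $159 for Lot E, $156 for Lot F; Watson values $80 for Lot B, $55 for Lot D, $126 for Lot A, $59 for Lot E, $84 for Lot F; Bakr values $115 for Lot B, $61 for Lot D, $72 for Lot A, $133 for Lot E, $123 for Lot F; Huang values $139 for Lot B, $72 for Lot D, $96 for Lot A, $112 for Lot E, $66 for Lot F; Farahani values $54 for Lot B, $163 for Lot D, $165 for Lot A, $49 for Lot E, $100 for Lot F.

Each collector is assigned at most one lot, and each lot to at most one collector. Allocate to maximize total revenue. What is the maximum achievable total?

This is a one-to-one assignment (maximum-weight bipartite matching).
Optimal: Leclerc→Lot F ($156), Watson→Lot A ($126), Bakr→Lot E ($133), Huang→Lot B ($139), Farahani→Lot D ($163) — total 156+126+133+139+163 = $717.
Max-entry greedy (repeatedly take the single best remaining cell) gives $641, worse by 76.
Next-best assignment: Leclerc→Lot E, Watson→Lot A, Bakr→Lot F, Huang→Lot B, Farahani→Lot D = $710.
Swapping Watson↔Huang (Watson→Lot B $80, Huang→Lot A $96) loses 89.

Max total: $717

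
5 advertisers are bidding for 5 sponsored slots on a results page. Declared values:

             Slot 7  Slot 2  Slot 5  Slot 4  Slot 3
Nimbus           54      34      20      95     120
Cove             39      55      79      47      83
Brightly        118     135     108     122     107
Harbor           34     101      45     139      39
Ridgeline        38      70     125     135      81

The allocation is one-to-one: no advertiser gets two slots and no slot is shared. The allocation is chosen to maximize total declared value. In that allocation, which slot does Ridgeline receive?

This is a one-to-one assignment (maximum-weight bipartite matching).
Optimal: Nimbus→Slot 3 ($120), Cove→Slot 7 ($39), Brightly→Slot 2 ($135), Harbor→Slot 4 ($139), Ridgeline→Slot 5 ($125) — total 120+39+135+139+125 = $558.
Row-greedy (each advertiser in turn takes its best remaining slot) gives $511, worse by 47.
Every other assignment is strictly worse.
Ridgeline's own top slot is Slot 4 ($135), but forcing Ridgeline→Slot 4 and reassigning the rest optimally gives only $553 — worse by 5.

Ridgeline receives Slot 5.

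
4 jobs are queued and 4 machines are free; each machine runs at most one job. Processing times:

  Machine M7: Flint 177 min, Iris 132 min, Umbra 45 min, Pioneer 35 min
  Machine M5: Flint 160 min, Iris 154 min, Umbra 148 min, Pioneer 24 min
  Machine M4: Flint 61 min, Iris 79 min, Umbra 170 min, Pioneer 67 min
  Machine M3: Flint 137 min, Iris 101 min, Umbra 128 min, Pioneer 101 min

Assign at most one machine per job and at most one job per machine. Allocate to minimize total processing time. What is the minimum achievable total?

Minimum total: 231 min

Optimal: Flint→Machine M4 (61 min), Iris→Machine M3 (101 min), Umbra→Machine M7 (45 min), Pioneer→Machine M5 (24 min) — total 61+101+45+24 = 231 min.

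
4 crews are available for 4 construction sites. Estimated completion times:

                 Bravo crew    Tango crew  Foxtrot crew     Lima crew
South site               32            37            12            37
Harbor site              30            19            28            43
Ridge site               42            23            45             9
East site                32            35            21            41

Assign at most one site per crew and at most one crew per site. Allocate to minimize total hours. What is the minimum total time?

Min total: 72 hours

Optimal: Bravo crew→East site (32 hours), Tango crew→Harbor site (19 hours), Foxtrot crew→South site (12 hours), Lima crew→Ridge site (9 hours) — total 32+19+12+9 = 72 hours.
Row-greedy (each crew in turn takes its cheapest remaining site) gives 106 hours, worse by 34.
Next-best assignment: Bravo crew→South site, Tango crew→Harbor site, Foxtrot crew→East site, Lima crew→Ridge site = 81 hours.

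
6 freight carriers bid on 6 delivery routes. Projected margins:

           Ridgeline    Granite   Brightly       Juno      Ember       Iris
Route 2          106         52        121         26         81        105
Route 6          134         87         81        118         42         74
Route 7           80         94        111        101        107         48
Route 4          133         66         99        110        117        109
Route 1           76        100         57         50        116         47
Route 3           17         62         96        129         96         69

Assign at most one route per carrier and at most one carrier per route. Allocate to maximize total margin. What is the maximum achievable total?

Maximum total: $703k

This is the linear assignment problem.
Optimal: Ridgeline→Route 6 ($134k), Granite→Route 7 ($94k), Brightly→Route 2 ($121k), Juno→Route 3 ($129k), Ember→Route 1 ($116k), Iris→Route 4 ($109k) — total 134+94+121+129+116+109 = $703k.
Row-greedy (each carrier in turn takes its best remaining route) gives $649k, worse by 54.
Next-best assignment: Ridgeline→Route 6, Granite→Route 1, Brightly→Route 2, Juno→Route 3, Ember→Route 7, Iris→Route 4 = $700k.
Checked against all permutations: $703k is optimal.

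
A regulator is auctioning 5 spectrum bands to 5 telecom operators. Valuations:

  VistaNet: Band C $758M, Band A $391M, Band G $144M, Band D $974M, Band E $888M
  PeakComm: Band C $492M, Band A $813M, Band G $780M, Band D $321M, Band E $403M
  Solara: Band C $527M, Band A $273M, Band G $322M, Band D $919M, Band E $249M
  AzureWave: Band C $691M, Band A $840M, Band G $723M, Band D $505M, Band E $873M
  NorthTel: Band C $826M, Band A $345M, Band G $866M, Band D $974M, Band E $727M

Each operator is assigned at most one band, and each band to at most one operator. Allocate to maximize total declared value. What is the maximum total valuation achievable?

Maximum total: $4253M

Optimal: VistaNet→Band E ($888M), PeakComm→Band G ($780M), Solara→Band D ($919M), AzureWave→Band A ($840M), NorthTel→Band C ($826M) — total 888+780+919+840+826 = $4253M.
Max-entry greedy (repeatedly take the single best remaining cell) gives $4053M, worse by 200.
Swapping NorthTel↔VistaNet (NorthTel→Band E $727M, VistaNet→Band C $758M) loses 229.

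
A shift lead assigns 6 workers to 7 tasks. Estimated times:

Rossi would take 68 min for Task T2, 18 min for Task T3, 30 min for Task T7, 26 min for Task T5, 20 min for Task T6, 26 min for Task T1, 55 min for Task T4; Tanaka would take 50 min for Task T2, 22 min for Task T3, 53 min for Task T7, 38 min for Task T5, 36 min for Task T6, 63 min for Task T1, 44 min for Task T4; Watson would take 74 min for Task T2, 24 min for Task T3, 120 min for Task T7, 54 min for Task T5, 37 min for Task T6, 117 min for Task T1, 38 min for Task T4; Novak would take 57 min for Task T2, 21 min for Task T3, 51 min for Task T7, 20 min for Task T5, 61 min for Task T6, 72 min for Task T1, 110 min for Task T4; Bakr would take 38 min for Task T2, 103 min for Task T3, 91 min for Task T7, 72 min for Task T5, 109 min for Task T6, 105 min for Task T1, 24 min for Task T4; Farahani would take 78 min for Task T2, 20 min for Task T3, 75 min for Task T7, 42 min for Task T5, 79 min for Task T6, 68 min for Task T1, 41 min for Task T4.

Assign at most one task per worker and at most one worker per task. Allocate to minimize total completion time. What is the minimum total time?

This is a one-to-one assignment (minimum-cost bipartite matching).
Optimal: Rossi→Task T1 (26 min), Tanaka→Task T2 (50 min), Watson→Task T6 (37 min), Novak→Task T5 (20 min), Bakr→Task T4 (24 min), Farahani→Task T3 (20 min) — total 26+50+37+20+24+20 = 177 min.
Next-best assignment: Rossi→Task T1, Tanaka→Task T6, Watson→Task T4, Novak→Task T5, Bakr→Task T2, Farahani→Task T3 = 178 min.
Swapping Rossi↔Watson (Rossi→Task T6 20 min, Watson→Task T1 117 min) adds 74.

Minimum total: 177 min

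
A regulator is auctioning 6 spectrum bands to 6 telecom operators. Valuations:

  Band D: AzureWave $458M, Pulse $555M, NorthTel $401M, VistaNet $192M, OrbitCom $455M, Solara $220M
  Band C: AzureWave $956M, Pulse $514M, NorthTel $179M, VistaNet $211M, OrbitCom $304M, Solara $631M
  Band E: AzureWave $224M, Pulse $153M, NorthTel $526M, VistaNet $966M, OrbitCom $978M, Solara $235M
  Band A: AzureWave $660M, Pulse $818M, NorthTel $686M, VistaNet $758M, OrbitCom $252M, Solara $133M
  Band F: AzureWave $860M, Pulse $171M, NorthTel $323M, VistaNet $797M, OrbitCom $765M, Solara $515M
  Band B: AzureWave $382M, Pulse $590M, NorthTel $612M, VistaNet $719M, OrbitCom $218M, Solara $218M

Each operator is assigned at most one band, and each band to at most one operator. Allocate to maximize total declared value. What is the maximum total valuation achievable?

Treat this as an assignment problem: match each operator to one band.
Optimal: AzureWave→Band F ($860M), Pulse→Band D ($555M), NorthTel→Band A ($686M), VistaNet→Band B ($719M), OrbitCom→Band E ($978M), Solara→Band C ($631M) — total 860+555+686+719+978+631 = $4429M.
Row-greedy (each operator in turn takes its best remaining band) gives $4337M, worse by 92.
Next-best assignment: AzureWave→Band C, Pulse→Band D, NorthTel→Band A, VistaNet→Band B, OrbitCom→Band E, Solara→Band F = $4409M.
Every other assignment is strictly worse.

Maximum total: $4429M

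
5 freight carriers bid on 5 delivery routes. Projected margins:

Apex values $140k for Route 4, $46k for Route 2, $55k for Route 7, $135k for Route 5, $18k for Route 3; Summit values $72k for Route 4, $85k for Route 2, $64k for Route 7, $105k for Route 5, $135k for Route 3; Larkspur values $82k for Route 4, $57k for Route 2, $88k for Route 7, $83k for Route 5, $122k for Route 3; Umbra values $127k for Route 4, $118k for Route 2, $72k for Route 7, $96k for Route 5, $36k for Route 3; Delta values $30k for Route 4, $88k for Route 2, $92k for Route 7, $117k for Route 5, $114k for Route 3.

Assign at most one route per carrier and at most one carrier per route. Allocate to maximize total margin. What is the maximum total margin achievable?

Maximum total: $598k

Optimal: Apex→Route 4 ($140k), Summit→Route 3 ($135k), Larkspur→Route 7 ($88k), Umbra→Route 2 ($118k), Delta→Route 5 ($117k) — total 140+135+88+118+117 = $598k.
Column-greedy (each route in turn goes to its best remaining carrier) gives $577k, worse by 21.
Next-best assignment: Apex→Route 4, Summit→Route 5, Larkspur→Route 3, Umbra→Route 2, Delta→Route 7 = $577k.
Every other assignment is strictly worse.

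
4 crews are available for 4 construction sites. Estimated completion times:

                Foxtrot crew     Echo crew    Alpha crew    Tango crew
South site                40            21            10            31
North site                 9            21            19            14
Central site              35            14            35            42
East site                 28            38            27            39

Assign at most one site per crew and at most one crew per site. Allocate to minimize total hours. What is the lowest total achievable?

This is a one-to-one assignment (minimum-cost bipartite matching).
Optimal: Foxtrot crew→East site (28 hours), Echo crew→Central site (14 hours), Alpha crew→South site (10 hours), Tango crew→North site (14 hours) — total 28+14+10+14 = 66 hours.
Column-greedy (each site in turn goes to its cheapest remaining crew) gives 72 hours, worse by 6.
Next-best assignment: Foxtrot crew→North site, Echo crew→Central site, Alpha crew→South site, Tango crew→East site = 72 hours.
Every other assignment is strictly worse.

Min total: 66 hours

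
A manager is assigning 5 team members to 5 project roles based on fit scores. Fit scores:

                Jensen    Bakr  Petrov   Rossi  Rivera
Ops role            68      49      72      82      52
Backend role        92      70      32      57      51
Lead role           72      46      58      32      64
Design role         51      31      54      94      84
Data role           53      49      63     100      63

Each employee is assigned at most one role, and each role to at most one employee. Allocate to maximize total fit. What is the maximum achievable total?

Max total: 398 pts

Optimal: Jensen→Lead role (72 pts), Bakr→Backend role (70 pts), Petrov→Ops role (72 pts), Rossi→Data role (100 pts), Rivera→Design role (84 pts) — total 72+70+72+100+84 = 398 pts.
Max-entry greedy (repeatedly take the single best remaining cell) gives 394 pts, worse by 4.
Next-best assignment: Jensen→Backend role, Bakr→Lead role, Petrov→Ops role, Rossi→Data role, Rivera→Design role = 394 pts.
Swapping Bakr↔Rivera (Bakr→Design role 31 pts, Rivera→Backend role 51 pts) loses 72.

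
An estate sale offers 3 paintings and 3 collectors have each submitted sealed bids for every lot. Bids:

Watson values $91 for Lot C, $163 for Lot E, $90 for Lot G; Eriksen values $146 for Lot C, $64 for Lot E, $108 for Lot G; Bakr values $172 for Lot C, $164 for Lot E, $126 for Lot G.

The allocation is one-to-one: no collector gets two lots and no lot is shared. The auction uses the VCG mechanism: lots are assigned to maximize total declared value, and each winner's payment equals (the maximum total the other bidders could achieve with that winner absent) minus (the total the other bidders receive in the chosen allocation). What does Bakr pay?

Efficient allocation: Watson→Lot E ($163), Eriksen→Lot G ($108), Bakr→Lot C ($172); total welfare W = $443.
Bakr receives Lot C at value $172, so the others get W − 172 = $271.
Without Bakr: best allocation of the remaining 2 bidders over all 3 lots is Watson→Lot E ($163), Eriksen→Lot C ($146), total $309.
VCG payment = (others' best without Bakr) − (others' welfare with Bakr) = 309 − 271 = $38.

Bakr pays $38.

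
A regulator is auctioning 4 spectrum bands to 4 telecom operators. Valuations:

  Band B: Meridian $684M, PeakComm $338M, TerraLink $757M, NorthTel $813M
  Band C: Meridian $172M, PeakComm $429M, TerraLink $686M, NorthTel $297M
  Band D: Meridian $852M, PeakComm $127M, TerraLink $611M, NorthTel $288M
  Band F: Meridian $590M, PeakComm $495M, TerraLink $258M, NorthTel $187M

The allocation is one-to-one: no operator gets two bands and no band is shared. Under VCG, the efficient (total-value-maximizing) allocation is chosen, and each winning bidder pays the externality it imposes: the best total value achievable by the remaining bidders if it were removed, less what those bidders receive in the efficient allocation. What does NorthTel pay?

Efficient allocation: Meridian→Band D ($852M), PeakComm→Band F ($495M), TerraLink→Band C ($686M), NorthTel→Band B ($813M); total welfare W = $2846M.
NorthTel receives Band B at value $813M, so the others get W − 813 = $2033M.
Without NorthTel: best allocation of the remaining 3 bidders over all 4 bands is Meridian→Band D ($852M), PeakComm→Band F ($495M), TerraLink→Band B ($757M), total $2104M.
VCG payment = (others' best without NorthTel) − (others' welfare with NorthTel) = 2104 − 2033 = $71M.

NorthTel pays $71M.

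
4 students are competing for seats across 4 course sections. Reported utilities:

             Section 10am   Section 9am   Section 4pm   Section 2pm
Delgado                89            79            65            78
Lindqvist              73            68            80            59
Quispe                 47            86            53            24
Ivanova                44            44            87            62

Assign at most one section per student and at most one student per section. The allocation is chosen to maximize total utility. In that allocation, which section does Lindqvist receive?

Lindqvist receives Section 10am.

Optimal: Delgado→Section 2pm (78 points), Lindqvist→Section 10am (73 points), Quispe→Section 9am (86 points), Ivanova→Section 4pm (87 points) — total 78+73+86+87 = 324 points.
Column-greedy (each section in turn goes to its best remaining student) gives 321 points, worse by 3.
No other one-to-one assignment exceeds 324 points.
Lindqvist's own top section is Section 4pm (80 points), but forcing Lindqvist→Section 4pm and reassigning the rest optimally gives only 317 points — worse by 7.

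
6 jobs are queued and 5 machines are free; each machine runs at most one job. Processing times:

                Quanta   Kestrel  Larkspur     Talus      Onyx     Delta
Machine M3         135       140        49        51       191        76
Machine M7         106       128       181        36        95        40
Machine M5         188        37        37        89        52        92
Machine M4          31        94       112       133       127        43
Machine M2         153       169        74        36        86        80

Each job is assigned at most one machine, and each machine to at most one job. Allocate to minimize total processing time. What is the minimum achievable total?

Min total: 193 min

Treat this as an assignment problem: match each job to one machine.
Optimal: Larkspur→Machine M3 (49 min), Delta→Machine M7 (40 min), Kestrel→Machine M5 (37 min), Quanta→Machine M4 (31 min), Talus→Machine M2 (36 min) — total 49+40+37+31+36 = 193 min.
Column-greedy (each machine in turn goes to its cheapest remaining job) gives 233 min, worse by 40.
Swapping Delta↔Quanta (Delta→Machine M4 43 min, Quanta→Machine M7 106 min) adds 78.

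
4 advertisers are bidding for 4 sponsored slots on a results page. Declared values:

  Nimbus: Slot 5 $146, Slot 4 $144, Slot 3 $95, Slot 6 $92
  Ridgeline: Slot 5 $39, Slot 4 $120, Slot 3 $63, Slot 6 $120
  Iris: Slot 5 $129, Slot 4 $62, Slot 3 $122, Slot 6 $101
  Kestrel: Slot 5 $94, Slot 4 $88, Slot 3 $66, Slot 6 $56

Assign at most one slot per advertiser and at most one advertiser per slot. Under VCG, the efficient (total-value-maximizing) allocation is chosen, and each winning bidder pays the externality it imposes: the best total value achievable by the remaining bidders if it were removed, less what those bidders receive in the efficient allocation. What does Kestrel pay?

Efficient allocation: Nimbus→Slot 4 ($144), Ridgeline→Slot 6 ($120), Iris→Slot 3 ($122), Kestrel→Slot 5 ($94); total welfare W = $480.
Kestrel receives Slot 5 at value $94, so the others get W − 94 = $386.
Without Kestrel: best allocation of the remaining 3 bidders over all 4 slots is Nimbus→Slot 4 ($144), Ridgeline→Slot 6 ($120), Iris→Slot 5 ($129), total $393.
VCG payment = (others' best without Kestrel) − (others' welfare with Kestrel) = 393 − 386 = $7.

Kestrel pays $7.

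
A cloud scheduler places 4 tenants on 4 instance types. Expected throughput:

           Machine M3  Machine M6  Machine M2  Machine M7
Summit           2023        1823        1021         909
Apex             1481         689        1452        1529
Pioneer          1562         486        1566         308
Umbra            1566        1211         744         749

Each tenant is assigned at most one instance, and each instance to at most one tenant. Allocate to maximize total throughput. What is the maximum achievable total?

Maximum total: 6484 ops/s

Optimal: Summit→Machine M6 (1823 ops/s), Apex→Machine M7 (1529 ops/s), Pioneer→Machine M2 (1566 ops/s), Umbra→Machine M3 (1566 ops/s) — total 1823+1529+1566+1566 = 6484 ops/s.
Max-entry greedy (repeatedly take the single best remaining cell) gives 6329 ops/s, worse by 155.
No other one-to-one assignment exceeds 6484 ops/s.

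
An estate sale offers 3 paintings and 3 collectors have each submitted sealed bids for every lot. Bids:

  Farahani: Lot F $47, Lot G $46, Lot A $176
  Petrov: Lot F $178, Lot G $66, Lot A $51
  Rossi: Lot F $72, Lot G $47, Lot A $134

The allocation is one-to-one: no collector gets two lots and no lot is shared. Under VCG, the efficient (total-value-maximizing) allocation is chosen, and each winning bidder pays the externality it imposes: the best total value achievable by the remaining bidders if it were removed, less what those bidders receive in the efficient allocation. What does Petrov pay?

Petrov pays $25.

Efficient allocation: Farahani→Lot A ($176), Petrov→Lot F ($178), Rossi→Lot G ($47); total welfare W = $401.
Petrov receives Lot F at value $178, so the others get W − 178 = $223.
Without Petrov: best allocation of the remaining 2 bidders over all 3 lots is Farahani→Lot A ($176), Rossi→Lot F ($72), total $248.
VCG payment = (others' best without Petrov) − (others' welfare with Petrov) = 248 − 223 = $25.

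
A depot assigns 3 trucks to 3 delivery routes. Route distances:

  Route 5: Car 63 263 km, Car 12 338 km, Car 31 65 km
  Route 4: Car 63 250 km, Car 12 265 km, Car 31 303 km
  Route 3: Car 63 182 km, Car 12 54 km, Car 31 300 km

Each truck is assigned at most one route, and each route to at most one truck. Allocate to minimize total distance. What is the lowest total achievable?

Minimum total: 369 km

Optimal: Car 63→Route 4 (250 km), Car 12→Route 3 (54 km), Car 31→Route 5 (65 km) — total 250+54+65 = 369 km.
Row-greedy (each truck in turn takes its cheapest remaining route) gives 512 km, worse by 143.
No other one-to-one assignment undercuts 369 km.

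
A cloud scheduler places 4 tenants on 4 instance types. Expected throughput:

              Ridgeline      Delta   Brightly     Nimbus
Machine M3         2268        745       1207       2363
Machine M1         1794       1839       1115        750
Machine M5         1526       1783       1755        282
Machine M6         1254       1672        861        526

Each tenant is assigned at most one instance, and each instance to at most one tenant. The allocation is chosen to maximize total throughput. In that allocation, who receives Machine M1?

Optimal: Ridgeline→Machine M1 (1794 ops/s), Delta→Machine M6 (1672 ops/s), Brightly→Machine M5 (1755 ops/s), Nimbus→Machine M3 (2363 ops/s) — total 1794+1672+1755+2363 = 7584 ops/s.
Column-greedy (each instance in turn goes to its best remaining tenant) gives 7211 ops/s, worse by 373.
Next-best assignment: Ridgeline→Machine M6, Delta→Machine M1, Brightly→Machine M5, Nimbus→Machine M3 = 7211 ops/s.
Checked against all permutations: 7584 ops/s is optimal.
Ridgeline's own top instance is Machine M3 (2268 ops/s), but forcing Ridgeline→Machine M3 and reassigning the rest optimally gives only 6445 ops/s — worse by 1139.

Ridgeline receives Machine M1.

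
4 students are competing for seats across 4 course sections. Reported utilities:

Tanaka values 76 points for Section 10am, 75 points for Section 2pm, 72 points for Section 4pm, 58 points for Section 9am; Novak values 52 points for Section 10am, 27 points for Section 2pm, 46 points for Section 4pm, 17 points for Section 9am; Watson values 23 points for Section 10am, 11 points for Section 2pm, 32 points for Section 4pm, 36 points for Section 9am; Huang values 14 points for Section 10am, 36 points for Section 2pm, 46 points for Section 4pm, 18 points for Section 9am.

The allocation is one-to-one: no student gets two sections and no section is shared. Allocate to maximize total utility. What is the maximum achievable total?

Optimal: Tanaka→Section 2pm (75 points), Novak→Section 10am (52 points), Watson→Section 9am (36 points), Huang→Section 4pm (46 points) — total 75+52+36+46 = 209 points.
Column-greedy (each section in turn goes to its best remaining student) gives 194 points, worse by 15.

Max total: 209 points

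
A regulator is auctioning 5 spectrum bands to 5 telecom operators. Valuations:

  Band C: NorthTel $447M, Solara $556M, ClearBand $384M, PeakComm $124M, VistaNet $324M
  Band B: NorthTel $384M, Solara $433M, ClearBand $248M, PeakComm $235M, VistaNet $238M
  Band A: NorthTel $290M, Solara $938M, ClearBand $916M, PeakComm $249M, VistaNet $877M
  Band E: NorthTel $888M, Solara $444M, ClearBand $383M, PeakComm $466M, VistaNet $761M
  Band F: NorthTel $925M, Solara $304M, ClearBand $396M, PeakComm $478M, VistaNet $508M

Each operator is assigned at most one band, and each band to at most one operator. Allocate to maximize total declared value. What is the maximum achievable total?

This is a one-to-one assignment (maximum-weight bipartite matching).
Optimal: NorthTel→Band F ($925M), Solara→Band C ($556M), ClearBand→Band A ($916M), PeakComm→Band B ($235M), VistaNet→Band E ($761M) — total 925+556+916+235+761 = $3393M.
Column-greedy (each band in turn goes to its best remaining operator) gives $3095M, worse by 298.
Next-best assignment: NorthTel→Band F, Solara→Band A, ClearBand→Band C, PeakComm→Band B, VistaNet→Band E = $3243M.
Swapping Solara↔PeakComm (Solara→Band B $433M, PeakComm→Band C $124M) loses 234.

Maximum total: $3393M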